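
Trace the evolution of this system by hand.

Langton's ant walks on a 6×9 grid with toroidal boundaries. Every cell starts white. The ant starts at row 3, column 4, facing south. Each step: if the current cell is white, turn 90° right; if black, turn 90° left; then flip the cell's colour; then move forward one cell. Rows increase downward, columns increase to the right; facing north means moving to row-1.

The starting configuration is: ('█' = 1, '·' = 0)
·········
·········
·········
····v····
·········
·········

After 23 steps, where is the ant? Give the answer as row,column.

[0] ·········
·········
·········
····v····
·········
·········
[1] ·········
·········
·········
···<█····
·········
·········
[2] ·········
·········
···^·····
···██····
·········
·········
[3] ·········
·········
···█>····
···██····
·········
·········
[4] ·········
·········
···██····
···█v····
·········
·········
[5] ·········
·········
···██····
···█·>···
·········
·········
[6] ·········
·········
···██····
···█·█···
·····v···
·········
[7] ·········
·········
···██····
···█·█···
····<█···
·········
[8] ·········
·········
···██····
···█^█···
····██···
·········
[9] ·········
·········
···██····
···██>···
····██···
·········
[10] ·········
·········
···██^···
···██····
····██···
·········
[11] ·········
·········
···███>··
···██····
····██···
·········
[12] ·········
·········
···████··
···██·v··
····██···
·········
[13] ·········
·········
···████··
···██<█··
····██···
·········
[14] ·········
·········
···██^█··
···████··
····██···
·········
[15] ·········
·········
···█<·█··
···████··
····██···
·········
[16] ·········
·········
···█··█··
···█v██··
····██···
·········
[17] ·········
·········
···█··█··
···█·>█··
····██···
·········
[18] ·········
·········
···█·^█··
···█··█··
····██···
·········
[19] ·········
·········
···█·█>··
···█··█··
····██···
·········
[20] ·········
······^··
···█·█···
···█··█··
····██···
·········
[21] ·········
······█>·
···█·█···
···█··█··
····██···
·········
[22] ·········
······██·
···█·█·v·
···█··█··
····██···
·········
[23] ·········
······██·
···█·█<█·
···█··█··
····██···
·········

2,6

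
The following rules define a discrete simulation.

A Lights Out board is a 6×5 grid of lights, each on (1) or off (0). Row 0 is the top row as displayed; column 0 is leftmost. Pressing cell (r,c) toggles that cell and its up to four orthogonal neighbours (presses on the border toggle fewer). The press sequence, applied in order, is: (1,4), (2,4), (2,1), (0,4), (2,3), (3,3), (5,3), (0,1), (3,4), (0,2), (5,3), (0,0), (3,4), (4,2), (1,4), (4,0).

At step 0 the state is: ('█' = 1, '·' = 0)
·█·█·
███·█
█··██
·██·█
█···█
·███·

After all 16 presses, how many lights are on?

15

0) ·█·█·
███·█
█··██
·██·█
█···█
·███·
1) ·█·██
████·
█··█·
·██·█
█···█
·███·
2) ·█·██
█████
█···█
·██··
█···█
·███·
3) ·█·██
█·███
·██·█
··█··
█···█
·███·
4) ·█···
█·██·
·██·█
··█··
█···█
·███·
5) ·█···
█·█··
·█·█·
··██·
█···█
·███·
6) ·█···
█·█··
·█···
····█
█··██
·███·
7) ·█···
█·█··
·█···
····█
█···█
·█··█
8) █·█··
███··
·█···
····█
█···█
·█··█
9) █·█··
███··
·█··█
···█·
█····
·█··█
10) ██·█·
██···
·█··█
···█·
█····
·█··█
11) ██·█·
██···
·█··█
···█·
█··█·
·███·
12) ···█·
·█···
·█··█
···█·
█··█·
·███·
13) ···█·
·█···
·█···
····█
█··██
·███·
14) ···█·
·█···
·█···
··█·█
███·█
·█·█·
15) ···██
·█·██
·█··█
··█·█
███·█
·█·█·
16) ···██
·█·██
·█··█
█·█·█
··█·█
██·█·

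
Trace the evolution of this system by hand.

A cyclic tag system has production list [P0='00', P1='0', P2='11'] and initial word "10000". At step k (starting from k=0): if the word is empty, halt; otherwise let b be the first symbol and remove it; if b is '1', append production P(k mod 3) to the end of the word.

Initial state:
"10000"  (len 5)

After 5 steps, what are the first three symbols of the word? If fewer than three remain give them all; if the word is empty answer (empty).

step 0: "10000"  (len 5)
step 1: "000000"  (len 6)
step 2: "00000"  (len 5)
step 3: "0000"  (len 4)
step 4: "000"  (len 3)
step 5: "00"  (len 2)

00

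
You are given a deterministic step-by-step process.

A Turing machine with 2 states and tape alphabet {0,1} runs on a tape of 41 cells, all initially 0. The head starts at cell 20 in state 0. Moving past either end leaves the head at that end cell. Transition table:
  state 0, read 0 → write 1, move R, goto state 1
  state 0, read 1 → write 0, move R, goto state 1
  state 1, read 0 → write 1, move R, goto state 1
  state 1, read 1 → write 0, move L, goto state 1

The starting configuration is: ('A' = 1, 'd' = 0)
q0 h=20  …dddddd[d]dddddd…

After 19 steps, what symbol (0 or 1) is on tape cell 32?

1

gen 0: q0 h=20  …dddddd[d]dddddd…
gen 1: q1 h=21  …dddddA[d]dddddd…
gen 2: q1 h=22  …ddddAA[d]dddddd…
gen 3: q1 h=23  …dddAAA[d]dddddd…
gen 4: q1 h=24  …ddAAAA[d]dddddd…
gen 5: q1 h=25  …dAAAAA[d]dddddd…
gen 6: q1 h=26  …AAAAAA[d]dddddd…
gen 7: q1 h=27  …AAAAAA[d]dddddd…
gen 8: q1 h=28  …AAAAAA[d]dddddd…
gen 9: q1 h=29  …AAAAAA[d]dddddd…
gen 10: q1 h=30  …AAAAAA[d]dddddd…
gen 11: q1 h=31  …AAAAAA[d]dddddd…
gen 12: q1 h=32  …AAAAAA[d]dddddd…
gen 13: q1 h=33  …AAAAAA[d]dddddd…
gen 14: q1 h=34  …AAAAAA[d]dddddd|
gen 15: q1 h=35  …AAAAAA[d]ddddd|
gen 16: q1 h=36  …AAAAAA[d]dddd|
gen 17: q1 h=37  …AAAAAA[d]ddd|
gen 18: q1 h=38  …AAAAAA[d]dd|
gen 19: q1 h=39  …AAAAAA[d]d|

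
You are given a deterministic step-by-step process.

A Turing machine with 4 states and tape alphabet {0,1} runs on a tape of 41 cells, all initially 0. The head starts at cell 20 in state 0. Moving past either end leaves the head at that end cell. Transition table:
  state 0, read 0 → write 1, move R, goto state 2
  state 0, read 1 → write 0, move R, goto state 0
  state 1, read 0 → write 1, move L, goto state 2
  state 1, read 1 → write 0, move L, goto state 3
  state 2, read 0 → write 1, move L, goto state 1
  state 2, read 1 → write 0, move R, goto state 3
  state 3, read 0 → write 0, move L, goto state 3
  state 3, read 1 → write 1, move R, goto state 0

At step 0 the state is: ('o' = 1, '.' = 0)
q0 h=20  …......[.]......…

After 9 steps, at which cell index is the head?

13

t=0: q0 h=20  …......[.]......…
t=1: q2 h=21  ….....o[.]......…
t=2: q1 h=20  …......[o]o.....…
t=3: q3 h=19  …......[.].o....…
t=4: q3 h=18  …......[.]..o...…
t=5: q3 h=17  …......[.]...o..…
t=6: q3 h=16  …......[.]....o.…
t=7: q3 h=15  …......[.].....o…
t=8: q3 h=14  …......[.]......…
t=9: q3 h=13  …......[.]......…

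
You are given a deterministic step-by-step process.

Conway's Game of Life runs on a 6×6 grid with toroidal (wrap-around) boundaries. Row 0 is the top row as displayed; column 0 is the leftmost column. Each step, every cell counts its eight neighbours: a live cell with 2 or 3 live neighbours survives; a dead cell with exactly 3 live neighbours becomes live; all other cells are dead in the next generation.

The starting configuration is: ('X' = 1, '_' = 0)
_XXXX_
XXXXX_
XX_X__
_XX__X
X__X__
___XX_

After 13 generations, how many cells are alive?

8

gen 0: _XXXX_
XXXXX_
XX_X__
_XX__X
X__X__
___XX_
gen 1: X_____
______
______
___XXX
XX_X_X
_X___X
gen 2: X_____
______
____X_
__XX_X
_X_X__
_XX_XX
gen 3: XX___X
______
___XX_
__XX__
_X___X
_XXXXX
gen 4: _X_X_X
X___XX
__XXX_
__XX__
_X___X
___X__
gen 5: __XX_X
XX____
_XX___
_X____
___XX_
______
gen 6: XXX___
X__X__
__X___
_X_X__
______
__X___
gen 7: X_XX__
X__X__
_XXX__
__X___
__X___
__X___
gen 8: __XX__
X___X_
_X_X__
______
_XXX__
__X___
gen 9: _XXX__
_X__X_
______
_X_X__
_XXX__
______
gen 10: _XXX__
_X_X__
__X___
_X_X__
_X_X__
______
gen 11: _X_X__
_X_X__
_X_X__
_X_X__
______
_X_X__
gen 12: XX_XX_
XX_XX_
XX_XX_
______
______
______
gen 13: XX_XX_
______
XX_XX_
______
______
______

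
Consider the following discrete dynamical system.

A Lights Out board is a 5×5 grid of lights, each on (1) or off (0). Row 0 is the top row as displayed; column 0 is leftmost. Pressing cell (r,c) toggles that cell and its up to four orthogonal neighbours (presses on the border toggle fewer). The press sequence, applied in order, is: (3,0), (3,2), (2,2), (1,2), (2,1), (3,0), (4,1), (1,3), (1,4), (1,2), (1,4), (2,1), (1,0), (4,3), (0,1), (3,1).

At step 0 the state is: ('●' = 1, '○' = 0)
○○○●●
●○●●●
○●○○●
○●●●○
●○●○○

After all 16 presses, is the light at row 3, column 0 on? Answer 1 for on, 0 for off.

0) ○○○●●
●○●●●
○●○○●
○●●●○
●○●○○
1) ○○○●●
●○●●●
●●○○●
●○●●○
○○●○○
2) ○○○●●
●○●●●
●●●○●
●●○○○
○○○○○
3) ○○○●●
●○○●●
●○○●●
●●●○○
○○○○○
4) ○○●●●
●●●○●
●○●●●
●●●○○
○○○○○
5) ○○●●●
●○●○●
○●○●●
●○●○○
○○○○○
6) ○○●●●
●○●○●
●●○●●
○●●○○
●○○○○
7) ○○●●●
●○●○●
●●○●●
○○●○○
○●●○○
8) ○○●○●
●○○●○
●●○○●
○○●○○
○●●○○
9) ○○●○○
●○○○●
●●○○○
○○●○○
○●●○○
10) ○○○○○
●●●●●
●●●○○
○○●○○
○●●○○
11) ○○○○●
●●●○○
●●●○●
○○●○○
○●●○○
12) ○○○○●
●○●○○
○○○○●
○●●○○
○●●○○
13) ●○○○●
○●●○○
●○○○●
○●●○○
○●●○○
14) ●○○○●
○●●○○
●○○○●
○●●●○
○●○●●
15) ○●●○●
○○●○○
●○○○●
○●●●○
○●○●●
16) ○●●○●
○○●○○
●●○○●
●○○●○
○○○●●

1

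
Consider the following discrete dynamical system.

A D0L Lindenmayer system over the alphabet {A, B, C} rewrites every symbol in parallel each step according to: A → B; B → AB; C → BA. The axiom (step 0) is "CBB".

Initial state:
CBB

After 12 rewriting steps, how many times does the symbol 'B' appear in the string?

[0] CBB
[1] BAABAB
[2] ABBBABBAB
[3] BABABABBABABBAB
[4] ABBABBABBABABBABBABABBAB
[5] BABABBABABBABABBABBABABBABABBABBABABBAB
[6] ABBABBABABBABBABABBABBABABBABABBABBABABBABBABABBABABBABBABABBAB
[7] BABABBABABBABBABABBABABBABBABABBABABBABBABABBABBABABBABABBABBABABBABABBABBABABBABBABABBABABBABBABABBAB
[8] ABBABBABABBABBABABBABABBABBABABBABBABABBABABBABBABABBABBAB…BABBABABBABABBABBABABBABABBABBABABBABBABABBABABBABBABABBAB  (len 165)
[9] BABABBABABBABBABABBABABBABBABABBABBABABBABABBABBABABBABABB…BABBABABBABABBABBABABBABABBABBABABBABBABABBABABBABBABABBAB  (len 267)
[10] ABBABBABABBABBABABBABABBABBABABBABBABABBABABBABBABABBABABB…BABBABABBABABBABBABABBABABBABBABABBABBABABBABABBABBABABBAB  (len 432)
[11] BABABBABABBABBABABBABABBABBABABBABBABABBABABBABBABABBABABB…BABBABABBABABBABBABABBABABBABBABABBABBABABBABABBABBABABBAB  (len 699)
[12] ABBABBABABBABBABABBABABBABBABABBABBABABBABABBABBABABBABABB…BABBABABBABABBABBABABBABABBABBABABBABBABABBABABBABBABABBAB  (len 1131)

699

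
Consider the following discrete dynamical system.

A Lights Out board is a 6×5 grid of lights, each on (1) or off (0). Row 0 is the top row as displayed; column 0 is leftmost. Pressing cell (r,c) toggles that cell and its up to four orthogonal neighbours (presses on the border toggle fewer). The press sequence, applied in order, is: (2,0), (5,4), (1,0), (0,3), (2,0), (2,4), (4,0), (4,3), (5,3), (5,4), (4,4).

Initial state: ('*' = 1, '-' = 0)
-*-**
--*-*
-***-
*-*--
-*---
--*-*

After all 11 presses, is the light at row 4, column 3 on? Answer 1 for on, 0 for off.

1

t=0: -*-**
--*-*
-***-
*-*--
-*---
--*-*
t=1: -*-**
*-*-*
*-**-
--*--
-*---
--*-*
t=2: -*-**
*-*-*
*-**-
--*--
-*--*
--**-
t=3: **-**
-**-*
--**-
--*--
-*--*
--**-
t=4: ***--
-****
--**-
--*--
-*--*
--**-
t=5: ***--
*****
****-
*-*--
-*--*
--**-
t=6: ***--
****-
***-*
*-*-*
-*--*
--**-
t=7: ***--
****-
***-*
--*-*
*---*
*-**-
t=8: ***--
****-
***-*
--***
*-**-
*-*--
t=9: ***--
****-
***-*
--***
*-*--
*--**
t=10: ***--
****-
***-*
--***
*-*-*
*----
t=11: ***--
****-
***-*
--**-
*-**-
*---*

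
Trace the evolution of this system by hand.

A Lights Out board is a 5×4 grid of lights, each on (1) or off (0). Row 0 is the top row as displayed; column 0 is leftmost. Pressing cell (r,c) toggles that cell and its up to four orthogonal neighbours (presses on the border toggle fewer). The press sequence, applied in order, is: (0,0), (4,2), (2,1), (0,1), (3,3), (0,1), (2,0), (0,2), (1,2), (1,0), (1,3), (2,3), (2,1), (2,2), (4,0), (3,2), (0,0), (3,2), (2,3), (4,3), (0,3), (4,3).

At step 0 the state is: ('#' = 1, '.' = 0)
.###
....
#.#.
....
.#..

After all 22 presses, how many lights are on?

0) .###
....
#.#.
....
.#..
1) #.##
#...
#.#.
....
.#..
2) #.##
#...
#.#.
..#.
..##
3) #.##
##..
.#..
.##.
..##
4) .#.#
#...
.#..
.##.
..##
5) .#.#
#...
.#.#
.#.#
..#.
6) #.##
##..
.#.#
.#.#
..#.
7) #.##
.#..
#..#
##.#
..#.
8) ##..
.##.
#..#
##.#
..#.
9) ###.
...#
#.##
##.#
..#.
10) .##.
##.#
..##
##.#
..#.
11) .###
###.
..#.
##.#
..#.
12) .###
####
...#
##..
..#.
13) .###
#.##
####
#...
..#.
14) .###
#..#
#...
#.#.
..#.
15) .###
#..#
#...
..#.
###.
16) .###
#..#
#.#.
.#.#
##..
17) #.##
...#
#.#.
.#.#
##..
18) #.##
...#
#...
..#.
###.
19) #.##
....
#.##
..##
###.
20) #.##
....
#.##
..#.
##.#
21) #...
...#
#.##
..#.
##.#
22) #...
...#
#.##
..##
###.

10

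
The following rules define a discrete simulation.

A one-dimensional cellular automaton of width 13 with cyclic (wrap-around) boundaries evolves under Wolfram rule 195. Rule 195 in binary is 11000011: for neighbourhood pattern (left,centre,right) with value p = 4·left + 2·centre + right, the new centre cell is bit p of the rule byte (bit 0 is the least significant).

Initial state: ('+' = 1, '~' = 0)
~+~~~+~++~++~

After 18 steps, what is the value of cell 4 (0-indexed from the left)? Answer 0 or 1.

0

t=0: ~+~~~+~++~++~
t=1: +~~++~~~+~~+~
t=2: ~~+~+~++~~+~~
t=3: ++~~~~~+~+~~+
t=4: ++~++++~~~~+~
t=5: ~+~~+++~+++~~
t=6: +~~+~++~~++~+
t=7: +~+~~~+~+~+~~
t=8: ~~~~++~~~~~~+
t=9: ~+++~+~+++++~
t=10: +~++~~~~++++~
t=11: ~~~+~+++~+++~
t=12: +++~~~++~~++~
t=13: ~++~++~+~+~+~
t=14: +~+~~+~~~~~~~
t=15: ~~~~+~~++++++
t=16: ~+++~~+~+++++
t=17: ~~++~+~~~++++
t=18: ~+~+~~~++~+++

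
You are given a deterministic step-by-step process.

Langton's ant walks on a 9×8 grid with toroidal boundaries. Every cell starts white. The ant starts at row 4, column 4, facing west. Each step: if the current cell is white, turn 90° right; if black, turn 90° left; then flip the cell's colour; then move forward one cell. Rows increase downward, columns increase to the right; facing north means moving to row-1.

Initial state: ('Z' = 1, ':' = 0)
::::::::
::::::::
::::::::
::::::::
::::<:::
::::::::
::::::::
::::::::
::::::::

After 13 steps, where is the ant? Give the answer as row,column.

t=0: ::::::::
::::::::
::::::::
::::::::
::::<:::
::::::::
::::::::
::::::::
::::::::
t=1: ::::::::
::::::::
::::::::
::::^:::
::::Z:::
::::::::
::::::::
::::::::
::::::::
t=2: ::::::::
::::::::
::::::::
::::Z>::
::::Z:::
::::::::
::::::::
::::::::
::::::::
t=3: ::::::::
::::::::
::::::::
::::ZZ::
::::Zv::
::::::::
::::::::
::::::::
::::::::
t=4: ::::::::
::::::::
::::::::
::::ZZ::
::::<Z::
::::::::
::::::::
::::::::
::::::::
t=5: ::::::::
::::::::
::::::::
::::ZZ::
:::::Z::
::::v:::
::::::::
::::::::
::::::::
t=6: ::::::::
::::::::
::::::::
::::ZZ::
:::::Z::
:::<Z:::
::::::::
::::::::
::::::::
t=7: ::::::::
::::::::
::::::::
::::ZZ::
:::^:Z::
:::ZZ:::
::::::::
::::::::
::::::::
t=8: ::::::::
::::::::
::::::::
::::ZZ::
:::Z>Z::
:::ZZ:::
::::::::
::::::::
::::::::
t=9: ::::::::
::::::::
::::::::
::::ZZ::
:::ZZZ::
:::Zv:::
::::::::
::::::::
::::::::
t=10: ::::::::
::::::::
::::::::
::::ZZ::
:::ZZZ::
:::Z:>::
::::::::
::::::::
::::::::
t=11: ::::::::
::::::::
::::::::
::::ZZ::
:::ZZZ::
:::Z:Z::
:::::v::
::::::::
::::::::
t=12: ::::::::
::::::::
::::::::
::::ZZ::
:::ZZZ::
:::Z:Z::
::::<Z::
::::::::
::::::::
t=13: ::::::::
::::::::
::::::::
::::ZZ::
:::ZZZ::
:::Z^Z::
::::ZZ::
::::::::
::::::::

5,4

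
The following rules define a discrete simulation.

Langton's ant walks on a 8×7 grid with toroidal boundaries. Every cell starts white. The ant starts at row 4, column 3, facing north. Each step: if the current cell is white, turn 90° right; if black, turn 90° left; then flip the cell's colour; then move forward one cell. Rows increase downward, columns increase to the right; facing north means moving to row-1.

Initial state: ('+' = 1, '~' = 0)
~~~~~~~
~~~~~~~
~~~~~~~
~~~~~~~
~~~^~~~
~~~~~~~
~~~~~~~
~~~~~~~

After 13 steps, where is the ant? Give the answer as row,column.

4,2

t=0: ~~~~~~~
~~~~~~~
~~~~~~~
~~~~~~~
~~~^~~~
~~~~~~~
~~~~~~~
~~~~~~~
t=1: ~~~~~~~
~~~~~~~
~~~~~~~
~~~~~~~
~~~+>~~
~~~~~~~
~~~~~~~
~~~~~~~
t=2: ~~~~~~~
~~~~~~~
~~~~~~~
~~~~~~~
~~~++~~
~~~~v~~
~~~~~~~
~~~~~~~
t=3: ~~~~~~~
~~~~~~~
~~~~~~~
~~~~~~~
~~~++~~
~~~<+~~
~~~~~~~
~~~~~~~
t=4: ~~~~~~~
~~~~~~~
~~~~~~~
~~~~~~~
~~~^+~~
~~~++~~
~~~~~~~
~~~~~~~
t=5: ~~~~~~~
~~~~~~~
~~~~~~~
~~~~~~~
~~<~+~~
~~~++~~
~~~~~~~
~~~~~~~
t=6: ~~~~~~~
~~~~~~~
~~~~~~~
~~^~~~~
~~+~+~~
~~~++~~
~~~~~~~
~~~~~~~
t=7: ~~~~~~~
~~~~~~~
~~~~~~~
~~+>~~~
~~+~+~~
~~~++~~
~~~~~~~
~~~~~~~
t=8: ~~~~~~~
~~~~~~~
~~~~~~~
~~++~~~
~~+v+~~
~~~++~~
~~~~~~~
~~~~~~~
t=9: ~~~~~~~
~~~~~~~
~~~~~~~
~~++~~~
~~<++~~
~~~++~~
~~~~~~~
~~~~~~~
t=10: ~~~~~~~
~~~~~~~
~~~~~~~
~~++~~~
~~~++~~
~~v++~~
~~~~~~~
~~~~~~~
t=11: ~~~~~~~
~~~~~~~
~~~~~~~
~~++~~~
~~~++~~
~<+++~~
~~~~~~~
~~~~~~~
t=12: ~~~~~~~
~~~~~~~
~~~~~~~
~~++~~~
~^~++~~
~++++~~
~~~~~~~
~~~~~~~
t=13: ~~~~~~~
~~~~~~~
~~~~~~~
~~++~~~
~+>++~~
~++++~~
~~~~~~~
~~~~~~~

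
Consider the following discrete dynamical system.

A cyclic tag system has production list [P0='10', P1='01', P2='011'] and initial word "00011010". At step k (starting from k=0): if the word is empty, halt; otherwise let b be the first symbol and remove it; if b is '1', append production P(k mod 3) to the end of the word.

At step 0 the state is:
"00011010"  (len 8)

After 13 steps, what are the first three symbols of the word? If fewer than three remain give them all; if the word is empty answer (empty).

001

t=0: "00011010"  (len 8)
t=1: "0011010"  (len 7)
t=2: "011010"  (len 6)
t=3: "11010"  (len 5)
t=4: "101010"  (len 6)
t=5: "0101001"  (len 7)
t=6: "101001"  (len 6)
t=7: "0100110"  (len 7)
t=8: "100110"  (len 6)
t=9: "00110011"  (len 8)
t=10: "0110011"  (len 7)
t=11: "110011"  (len 6)
t=12: "10011011"  (len 8)
t=13: "001101110"  (len 9)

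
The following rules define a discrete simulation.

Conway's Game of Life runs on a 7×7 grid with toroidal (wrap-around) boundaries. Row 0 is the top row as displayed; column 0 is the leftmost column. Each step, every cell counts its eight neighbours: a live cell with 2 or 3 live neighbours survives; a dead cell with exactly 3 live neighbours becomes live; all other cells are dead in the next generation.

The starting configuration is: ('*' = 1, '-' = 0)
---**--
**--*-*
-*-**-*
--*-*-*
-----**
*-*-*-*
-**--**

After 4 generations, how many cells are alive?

12

step 0: ---**--
**--*-*
-*-**-*
--*-*-*
-----**
*-*-*-*
-**--**
step 1: ---**--
-*----*
-*--*-*
--*-*-*
-*--*--
--***--
-**---*
step 2: -*-*-*-
--***--
-***--*
-**-*--
-*--*--
*---**-
-*---*-
step 3: -*-*-*-
*----*-
*----*-
----**-
***-*--
**--***
***--*-
step 4: -----*-
**---*-
-----*-
*--***-
--*----
----*--
---*---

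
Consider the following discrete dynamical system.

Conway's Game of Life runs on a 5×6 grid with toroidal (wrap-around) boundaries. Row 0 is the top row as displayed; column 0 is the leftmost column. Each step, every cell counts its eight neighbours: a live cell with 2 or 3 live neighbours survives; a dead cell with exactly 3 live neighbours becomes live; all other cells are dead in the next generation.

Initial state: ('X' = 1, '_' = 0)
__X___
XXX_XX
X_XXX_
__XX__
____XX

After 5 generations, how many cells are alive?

7

step 0: __X___
XXX_XX
X_XXX_
__XX__
____XX
step 1: __X___
X___X_
X_____
_XX___
__X_X_
step 2: _X___X
_X___X
X____X
_XXX__
__X___
step 3: _XX___
_X__XX
____XX
XXXX__
X__X__
step 4: _XXXXX
_XXXXX
______
XXXX__
X__X__
step 5: ______
_X___X
_____X
XXXX__
______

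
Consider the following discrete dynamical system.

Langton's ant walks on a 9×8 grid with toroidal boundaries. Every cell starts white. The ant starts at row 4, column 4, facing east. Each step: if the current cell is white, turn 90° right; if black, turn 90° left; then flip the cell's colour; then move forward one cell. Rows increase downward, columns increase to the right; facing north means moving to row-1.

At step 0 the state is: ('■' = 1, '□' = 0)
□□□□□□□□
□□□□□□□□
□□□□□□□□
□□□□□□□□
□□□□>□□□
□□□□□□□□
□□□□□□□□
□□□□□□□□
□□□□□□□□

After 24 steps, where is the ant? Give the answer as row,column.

[0] □□□□□□□□
□□□□□□□□
□□□□□□□□
□□□□□□□□
□□□□>□□□
□□□□□□□□
□□□□□□□□
□□□□□□□□
□□□□□□□□
[1] □□□□□□□□
□□□□□□□□
□□□□□□□□
□□□□□□□□
□□□□■□□□
□□□□v□□□
□□□□□□□□
□□□□□□□□
□□□□□□□□
[2] □□□□□□□□
□□□□□□□□
□□□□□□□□
□□□□□□□□
□□□□■□□□
□□□<■□□□
□□□□□□□□
□□□□□□□□
□□□□□□□□
[3] □□□□□□□□
□□□□□□□□
□□□□□□□□
□□□□□□□□
□□□^■□□□
□□□■■□□□
□□□□□□□□
□□□□□□□□
□□□□□□□□
[4] □□□□□□□□
□□□□□□□□
□□□□□□□□
□□□□□□□□
□□□■>□□□
□□□■■□□□
□□□□□□□□
□□□□□□□□
□□□□□□□□
[5] □□□□□□□□
□□□□□□□□
□□□□□□□□
□□□□^□□□
□□□■□□□□
□□□■■□□□
□□□□□□□□
□□□□□□□□
□□□□□□□□
[6] □□□□□□□□
□□□□□□□□
□□□□□□□□
□□□□■>□□
□□□■□□□□
□□□■■□□□
□□□□□□□□
□□□□□□□□
□□□□□□□□
[7] □□□□□□□□
□□□□□□□□
□□□□□□□□
□□□□■■□□
□□□■□v□□
□□□■■□□□
□□□□□□□□
□□□□□□□□
□□□□□□□□
[8] □□□□□□□□
□□□□□□□□
□□□□□□□□
□□□□■■□□
□□□■<■□□
□□□■■□□□
□□□□□□□□
□□□□□□□□
□□□□□□□□
[9] □□□□□□□□
□□□□□□□□
□□□□□□□□
□□□□^■□□
□□□■■■□□
□□□■■□□□
□□□□□□□□
□□□□□□□□
□□□□□□□□
[10] □□□□□□□□
□□□□□□□□
□□□□□□□□
□□□<□■□□
□□□■■■□□
□□□■■□□□
□□□□□□□□
□□□□□□□□
□□□□□□□□
[11] □□□□□□□□
□□□□□□□□
□□□^□□□□
□□□■□■□□
□□□■■■□□
□□□■■□□□
□□□□□□□□
□□□□□□□□
□□□□□□□□
[12] □□□□□□□□
□□□□□□□□
□□□■>□□□
□□□■□■□□
□□□■■■□□
□□□■■□□□
□□□□□□□□
□□□□□□□□
□□□□□□□□
[13] □□□□□□□□
□□□□□□□□
□□□■■□□□
□□□■v■□□
□□□■■■□□
□□□■■□□□
□□□□□□□□
□□□□□□□□
□□□□□□□□
[14] □□□□□□□□
□□□□□□□□
□□□■■□□□
□□□<■■□□
□□□■■■□□
□□□■■□□□
□□□□□□□□
□□□□□□□□
□□□□□□□□
[15] □□□□□□□□
□□□□□□□□
□□□■■□□□
□□□□■■□□
□□□v■■□□
□□□■■□□□
□□□□□□□□
□□□□□□□□
□□□□□□□□
[16] □□□□□□□□
□□□□□□□□
□□□■■□□□
□□□□■■□□
□□□□>■□□
□□□■■□□□
□□□□□□□□
□□□□□□□□
□□□□□□□□
[17] □□□□□□□□
□□□□□□□□
□□□■■□□□
□□□□^■□□
□□□□□■□□
□□□■■□□□
□□□□□□□□
□□□□□□□□
□□□□□□□□
[18] □□□□□□□□
□□□□□□□□
□□□■■□□□
□□□<□■□□
□□□□□■□□
□□□■■□□□
□□□□□□□□
□□□□□□□□
□□□□□□□□
[19] □□□□□□□□
□□□□□□□□
□□□^■□□□
□□□■□■□□
□□□□□■□□
□□□■■□□□
□□□□□□□□
□□□□□□□□
□□□□□□□□
[20] □□□□□□□□
□□□□□□□□
□□<□■□□□
□□□■□■□□
□□□□□■□□
□□□■■□□□
□□□□□□□□
□□□□□□□□
□□□□□□□□
[21] □□□□□□□□
□□^□□□□□
□□■□■□□□
□□□■□■□□
□□□□□■□□
□□□■■□□□
□□□□□□□□
□□□□□□□□
□□□□□□□□
[22] □□□□□□□□
□□■>□□□□
□□■□■□□□
□□□■□■□□
□□□□□■□□
□□□■■□□□
□□□□□□□□
□□□□□□□□
□□□□□□□□
[23] □□□□□□□□
□□■■□□□□
□□■v■□□□
□□□■□■□□
□□□□□■□□
□□□■■□□□
□□□□□□□□
□□□□□□□□
□□□□□□□□
[24] □□□□□□□□
□□■■□□□□
□□<■■□□□
□□□■□■□□
□□□□□■□□
□□□■■□□□
□□□□□□□□
□□□□□□□□
□□□□□□□□

2,2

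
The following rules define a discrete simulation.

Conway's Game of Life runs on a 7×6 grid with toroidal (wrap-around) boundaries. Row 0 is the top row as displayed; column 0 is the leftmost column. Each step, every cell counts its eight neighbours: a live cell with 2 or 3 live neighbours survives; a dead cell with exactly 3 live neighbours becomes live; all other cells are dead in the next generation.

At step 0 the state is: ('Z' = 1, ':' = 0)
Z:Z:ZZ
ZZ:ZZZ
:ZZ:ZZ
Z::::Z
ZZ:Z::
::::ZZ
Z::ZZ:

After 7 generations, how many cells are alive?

step 0: Z:Z:ZZ
ZZ:ZZZ
:ZZ:ZZ
Z::::Z
ZZ:Z::
::::ZZ
Z::ZZ:
step 1: ::Z:::
::::::
::Z:::
:::Z::
:Z::::
:ZZ:::
ZZ::::
step 2: :Z::::
::::::
::::::
::Z:::
:Z::::
::Z:::
Z:::::
step 3: ::::::
::::::
::::::
::::::
:ZZ:::
:Z::::
:Z::::
step 4: ::::::
::::::
::::::
::::::
:ZZ:::
ZZ::::
::::::
step 5: ::::::
::::::
::::::
::::::
ZZZ:::
ZZZ:::
::::::
step 6: ::::::
::::::
::::::
:Z::::
Z:Z:::
Z:Z:::
:Z::::
step 7: ::::::
::::::
::::::
:Z::::
Z:Z:::
Z:Z:::
:Z::::

6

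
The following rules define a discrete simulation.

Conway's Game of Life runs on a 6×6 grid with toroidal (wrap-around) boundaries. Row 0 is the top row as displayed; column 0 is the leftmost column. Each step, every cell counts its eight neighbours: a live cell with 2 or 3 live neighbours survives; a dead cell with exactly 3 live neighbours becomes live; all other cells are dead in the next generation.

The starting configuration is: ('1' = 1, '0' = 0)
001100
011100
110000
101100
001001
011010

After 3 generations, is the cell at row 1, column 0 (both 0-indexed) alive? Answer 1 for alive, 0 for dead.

k=0  001100
011100
110000
101100
001001
011010
k=1  000010
100100
100000
101101
100011
010010
k=2  000111
000001
101110
000100
001000
100110
k=3  100100
101000
001111
010010
001010
001000

1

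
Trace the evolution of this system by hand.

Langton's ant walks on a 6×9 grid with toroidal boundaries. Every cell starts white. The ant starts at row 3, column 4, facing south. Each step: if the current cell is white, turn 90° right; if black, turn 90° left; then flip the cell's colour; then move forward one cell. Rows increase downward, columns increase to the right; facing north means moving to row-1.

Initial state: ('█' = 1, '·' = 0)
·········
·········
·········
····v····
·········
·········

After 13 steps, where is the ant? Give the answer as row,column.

0) ·········
·········
·········
····v····
·········
·········
1) ·········
·········
·········
···<█····
·········
·········
2) ·········
·········
···^·····
···██····
·········
·········
3) ·········
·········
···█>····
···██····
·········
·········
4) ·········
·········
···██····
···█v····
·········
·········
5) ·········
·········
···██····
···█·>···
·········
·········
6) ·········
·········
···██····
···█·█···
·····v···
·········
7) ·········
·········
···██····
···█·█···
····<█···
·········
8) ·········
·········
···██····
···█^█···
····██···
·········
9) ·········
·········
···██····
···██>···
····██···
·········
10) ·········
·········
···██^···
···██····
····██···
·········
11) ·········
·········
···███>··
···██····
····██···
·········
12) ·········
·········
···████··
···██·v··
····██···
·········
13) ·········
·········
···████··
···██<█··
····██···
·········

3,5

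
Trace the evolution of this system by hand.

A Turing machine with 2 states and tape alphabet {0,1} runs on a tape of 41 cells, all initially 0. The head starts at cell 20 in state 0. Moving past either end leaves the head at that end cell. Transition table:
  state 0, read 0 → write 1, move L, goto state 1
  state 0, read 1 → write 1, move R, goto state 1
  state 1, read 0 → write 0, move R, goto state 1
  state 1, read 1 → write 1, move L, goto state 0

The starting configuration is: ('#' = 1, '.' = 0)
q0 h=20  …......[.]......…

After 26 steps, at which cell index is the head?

0) q0 h=20  …......[.]......…
1) q1 h=19  …......[.]#.....…
2) q1 h=20  …......[#]......…
3) q0 h=19  …......[.]#.....…
4) q1 h=18  …......[.]##....…
5) q1 h=19  …......[#]#.....…
6) q0 h=18  …......[.]##....…
7) q1 h=17  …......[.]###...…
8) q1 h=18  …......[#]##....…
9) q0 h=17  …......[.]###...…
10) q1 h=16  …......[.]####..…
11) q1 h=17  …......[#]###...…
12) q0 h=16  …......[.]####..…
13) q1 h=15  …......[.]#####.…
14) q1 h=16  …......[#]####..…
15) q0 h=15  …......[.]#####.…
16) q1 h=14  …......[.]######…
17) q1 h=15  …......[#]#####.…
18) q0 h=14  …......[.]######…
19) q1 h=13  …......[.]######…
20) q1 h=14  …......[#]######…
21) q0 h=13  …......[.]######…
22) q1 h=12  …......[.]######…
23) q1 h=13  …......[#]######…
24) q0 h=12  …......[.]######…
25) q1 h=11  …......[.]######…
26) q1 h=12  …......[#]######…

12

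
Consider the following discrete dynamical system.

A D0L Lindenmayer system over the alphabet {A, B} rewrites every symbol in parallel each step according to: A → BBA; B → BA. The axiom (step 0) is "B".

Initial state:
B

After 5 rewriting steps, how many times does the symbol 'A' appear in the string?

29

0) B
1) BA
2) BABBA
3) BABBABABABBA
4) BABBABABABBABABBABABBABABABBA
5) BABBABABABBABABBABABBABABABBABABBABABABBABABBABABABBABABBABABBABABABBA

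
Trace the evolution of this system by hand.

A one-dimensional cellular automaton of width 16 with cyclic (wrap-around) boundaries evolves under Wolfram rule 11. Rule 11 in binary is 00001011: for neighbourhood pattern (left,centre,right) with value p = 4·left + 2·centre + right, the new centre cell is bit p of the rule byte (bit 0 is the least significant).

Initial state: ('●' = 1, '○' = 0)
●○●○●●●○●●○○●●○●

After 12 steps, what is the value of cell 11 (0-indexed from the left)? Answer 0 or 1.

1

t=0: ●○●○●●●○●●○○●●○●
t=1: ○○○○●○○○●○○●●○○●
t=2: ○●●●○○●●○○●●○○●○
t=3: ●●○○○●●○○●●○○●○○
t=4: ●○○●●●○○●●○○●○○●
t=5: ○○●●○○○●●○○●○○●●
t=6: ○●●○○●●●○○●○○●●○
t=7: ●●○○●●○○○●○○●●○○
t=8: ●○○●●○○●●○○●●○○●
t=9: ○○●●○○●●○○●●○○●●
t=10: ○●●○○●●○○●●○○●●○
t=11: ●●○○●●○○●●○○●●○○
t=12: ●○○●●○○●●○○●●○○●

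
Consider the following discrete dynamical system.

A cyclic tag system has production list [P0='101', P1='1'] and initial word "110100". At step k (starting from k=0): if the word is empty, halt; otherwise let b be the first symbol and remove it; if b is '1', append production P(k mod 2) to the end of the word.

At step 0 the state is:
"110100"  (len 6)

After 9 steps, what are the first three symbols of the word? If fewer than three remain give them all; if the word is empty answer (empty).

step 0: "110100"  (len 6)
step 1: "10100101"  (len 8)
step 2: "01001011"  (len 8)
step 3: "1001011"  (len 7)
step 4: "0010111"  (len 7)
step 5: "010111"  (len 6)
step 6: "10111"  (len 5)
step 7: "0111101"  (len 7)
step 8: "111101"  (len 6)
step 9: "11101101"  (len 8)

111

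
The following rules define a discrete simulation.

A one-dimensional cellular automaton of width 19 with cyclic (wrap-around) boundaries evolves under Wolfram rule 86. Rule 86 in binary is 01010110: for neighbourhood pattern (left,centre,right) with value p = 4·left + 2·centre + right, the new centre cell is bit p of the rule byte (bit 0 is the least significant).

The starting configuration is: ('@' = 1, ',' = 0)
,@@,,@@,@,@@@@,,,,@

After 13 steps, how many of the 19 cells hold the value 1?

0) ,@@,,@@,@,@@@@,,,,@
1) ,,@@@,@,@,,,,@@,,@@
2) @@,,@,@,@@,,@,@@@,@
3) ,@@@@,@,,@@@@,,,@,,
4) @,,,@,@@@,,,@@,@@@,
5) @@,@@,,,@@,@,@,,,@,
6) ,@,,@@,@,@,@,@@,@@,
7) @@@@,@,@,@,@,,@,,@@
8) ,,,@,@,@,@,@@@@@@,,
9) ,,@@,@,@,@,,,,,,@@,
10) ,@,@,@,@,@@,,,,@,@@
11) ,@,@,@,@,,@@,,@@,,@
12) ,@,@,@,@@@,@@@,@@@@
13) ,@,@,@,,,@,,,@,,,,@

6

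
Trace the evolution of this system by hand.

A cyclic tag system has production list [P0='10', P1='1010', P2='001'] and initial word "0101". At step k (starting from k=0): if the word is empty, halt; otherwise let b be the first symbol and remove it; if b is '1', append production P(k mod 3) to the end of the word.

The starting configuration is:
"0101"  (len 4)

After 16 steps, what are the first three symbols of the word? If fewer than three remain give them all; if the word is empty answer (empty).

001

step 0: "0101"  (len 4)
step 1: "101"  (len 3)
step 2: "011010"  (len 6)
step 3: "11010"  (len 5)
step 4: "101010"  (len 6)
step 5: "010101010"  (len 9)
step 6: "10101010"  (len 8)
step 7: "010101010"  (len 9)
step 8: "10101010"  (len 8)
step 9: "0101010001"  (len 10)
step 10: "101010001"  (len 9)
step 11: "010100011010"  (len 12)
step 12: "10100011010"  (len 11)
step 13: "010001101010"  (len 12)
step 14: "10001101010"  (len 11)
step 15: "0001101010001"  (len 13)
step 16: "001101010001"  (len 12)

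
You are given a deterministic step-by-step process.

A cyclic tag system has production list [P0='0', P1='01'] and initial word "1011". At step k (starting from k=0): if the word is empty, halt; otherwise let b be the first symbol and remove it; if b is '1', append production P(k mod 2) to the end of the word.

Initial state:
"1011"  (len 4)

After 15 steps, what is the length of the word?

step 0: "1011"  (len 4)
step 1: "0110"  (len 4)
step 2: "110"  (len 3)
step 3: "100"  (len 3)
step 4: "0001"  (len 4)
step 5: "001"  (len 3)
step 6: "01"  (len 2)
step 7: "1"  (len 1)
step 8: "01"  (len 2)
step 9: "1"  (len 1)
step 10: "01"  (len 2)
step 11: "1"  (len 1)
step 12: "01"  (len 2)
step 13: "1"  (len 1)
step 14: "01"  (len 2)
step 15: "1"  (len 1)

1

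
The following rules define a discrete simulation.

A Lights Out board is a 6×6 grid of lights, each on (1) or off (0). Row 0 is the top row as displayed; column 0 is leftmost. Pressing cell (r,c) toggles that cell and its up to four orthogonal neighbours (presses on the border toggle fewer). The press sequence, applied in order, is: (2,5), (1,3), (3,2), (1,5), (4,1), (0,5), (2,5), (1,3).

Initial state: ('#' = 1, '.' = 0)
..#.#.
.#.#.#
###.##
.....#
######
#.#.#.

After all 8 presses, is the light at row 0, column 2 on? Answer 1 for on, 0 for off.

1

0) ..#.#.
.#.#.#
###.##
.....#
######
#.#.#.
1) ..#.#.
.#.#..
###...
......
######
#.#.#.
2) ..###.
.##.#.
####..
......
######
#.#.#.
3) ..###.
.##.#.
##.#..
.###..
##.###
#.#.#.
4) ..####
.##..#
##.#.#
.###..
##.###
#.#.#.
5) ..####
.##..#
##.#.#
..##..
..####
###.#.
6) ..##..
.##...
##.#.#
..##..
..####
###.#.
7) ..##..
.##..#
##.##.
..##.#
..####
###.#.
8) ..#...
.#.###
##..#.
..##.#
..####
###.#.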